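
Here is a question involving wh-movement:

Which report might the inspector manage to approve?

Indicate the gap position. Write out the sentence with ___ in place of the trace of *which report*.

Which report might the inspector manage to approve ___?

Pre-movement form: The inspector might manage to approve which report.
'which report' is the direct object of 'approve'. The gap is right after 'approve'.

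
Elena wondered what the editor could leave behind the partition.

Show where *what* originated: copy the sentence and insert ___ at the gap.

Elena wondered what the editor could leave ___ behind the partition.

Before movement: The editor could leave what behind the partition.
'what' is the direct object of 'leave'. The gap is right after 'leave'.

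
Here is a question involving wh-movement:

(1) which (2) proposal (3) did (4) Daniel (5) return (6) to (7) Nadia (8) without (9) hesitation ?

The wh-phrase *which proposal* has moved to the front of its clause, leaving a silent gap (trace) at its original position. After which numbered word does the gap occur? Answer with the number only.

5

Before movement: Daniel did return which proposal to Nadia without hesitation.
'which proposal' functions as the direct object of 'return'. Fronting leaves a gap immediately after 'return':
Which proposal did Daniel return ___ to Nadia without hesitation?
'return' is word 5.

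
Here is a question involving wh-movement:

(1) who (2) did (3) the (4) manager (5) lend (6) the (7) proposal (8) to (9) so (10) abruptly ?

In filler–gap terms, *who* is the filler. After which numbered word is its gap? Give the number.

Pre-movement form: The manager did lend the proposal to who so abruptly.
'who' is the object of the preposition 'to' (recipient of 'lend'). Fronting leaves a gap immediately after 'to':
Who did the manager lend the proposal to ___ so abruptly?
'to' is word 8.

8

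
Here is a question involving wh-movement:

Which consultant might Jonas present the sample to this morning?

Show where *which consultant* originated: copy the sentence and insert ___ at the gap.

Which consultant might Jonas present the sample to ___ this morning?

Before movement: Jonas might present the sample to which consultant this morning.
The filler 'which consultant' is interpreted as the object of the preposition 'to' (recipient of 'present'). The gap is right after 'to'.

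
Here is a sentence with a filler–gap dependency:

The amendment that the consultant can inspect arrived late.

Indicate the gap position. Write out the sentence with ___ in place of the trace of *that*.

The amendment that the consultant can inspect ___ arrived late.

The filler 'that' is interpreted as the direct object of 'inspect'. The gap is right after 'inspect'.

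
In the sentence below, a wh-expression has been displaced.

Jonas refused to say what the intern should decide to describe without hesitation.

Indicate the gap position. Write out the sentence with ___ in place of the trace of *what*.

Underlying clause: The intern should decide to describe what without hesitation.
'what' is the direct object of 'describe'. The gap is right after 'describe'.

Jonas refused to say what the intern should decide to describe ___ without hesitation.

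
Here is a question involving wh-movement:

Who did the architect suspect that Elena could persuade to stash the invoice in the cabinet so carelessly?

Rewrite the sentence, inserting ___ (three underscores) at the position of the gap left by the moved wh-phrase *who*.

Before movement: The architect did suspect that Elena could persuade who to stash the invoice in the cabinet so carelessly.
The filler 'who' is interpreted as the direct object of 'persuade'. The gap is right after 'persuade'.

Who did the architect suspect that Elena could persuade ___ to stash the invoice in the cabinet so carelessly?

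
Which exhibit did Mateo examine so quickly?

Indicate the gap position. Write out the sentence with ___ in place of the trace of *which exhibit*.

In situ: Mateo did examine which exhibit so quickly.
The filler 'which exhibit' is interpreted as the direct object of 'examine'. The gap is right after 'examine'.

Which exhibit did Mateo examine ___ so quickly?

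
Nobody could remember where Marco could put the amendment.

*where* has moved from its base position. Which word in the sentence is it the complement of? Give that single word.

Pre-movement form: Marco could put the amendment where.
'where' is the locative complement of 'put'. Fronting leaves a gap immediately after 'amendment':
Nobody could remember where Marco could put the amendment ___.

put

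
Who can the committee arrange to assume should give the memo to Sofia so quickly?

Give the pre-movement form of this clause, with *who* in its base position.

The filler 'who' is interpreted as the subject of the clause embedded under 'assume'. It moves to the left edge, and the trace sits right after 'assume':
Who can the committee arrange to assume ___ should give the memo to Sofia so quickly?

The committee can arrange to assume who should give the memo to Sofia so quickly.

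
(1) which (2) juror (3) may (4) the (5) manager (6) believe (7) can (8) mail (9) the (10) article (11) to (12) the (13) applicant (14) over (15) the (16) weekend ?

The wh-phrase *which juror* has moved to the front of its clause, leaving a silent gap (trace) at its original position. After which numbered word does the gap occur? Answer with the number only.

Underlying clause: The manager may believe which juror can mail the article to the applicant over the weekend.
'which juror' functions as the subject of the clause embedded under 'believe'. It moves to the left edge, and the trace sits right after 'believe':
Which juror may the manager believe ___ can mail the article to the applicant over the weekend?
'believe' is word 6.

6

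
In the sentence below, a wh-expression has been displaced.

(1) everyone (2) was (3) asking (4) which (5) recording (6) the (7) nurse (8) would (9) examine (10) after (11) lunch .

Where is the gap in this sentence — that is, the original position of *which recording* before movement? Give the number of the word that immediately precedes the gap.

9

In situ: The nurse would examine which recording after lunch.
'which recording' functions as the direct object of 'examine'. Fronting leaves a gap immediately after 'examine':
Everyone was asking which recording the nurse would examine ___ after lunch.
'examine' is word 9.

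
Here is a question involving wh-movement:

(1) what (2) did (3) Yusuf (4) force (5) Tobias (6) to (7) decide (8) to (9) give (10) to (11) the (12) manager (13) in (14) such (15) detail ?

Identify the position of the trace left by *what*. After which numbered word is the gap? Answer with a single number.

9

Underlying clause: Yusuf did force Tobias to decide to give what to the manager in such detail.
The filler 'what' is interpreted as the direct object of 'give'. It moves to the left edge, and the trace sits right after 'give':
What did Yusuf force Tobias to decide to give ___ to the manager in such detail?
'give' is word 9.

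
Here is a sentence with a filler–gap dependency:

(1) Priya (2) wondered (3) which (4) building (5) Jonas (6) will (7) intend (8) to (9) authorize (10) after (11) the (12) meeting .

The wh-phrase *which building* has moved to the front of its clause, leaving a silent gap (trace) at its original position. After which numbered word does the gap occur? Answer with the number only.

9

Before movement: Jonas will intend to authorize which building after the meeting.
'which building' functions as the direct object of 'authorize'. Fronting leaves a gap immediately after 'authorize':
Priya wondered which building Jonas will intend to authorize ___ after the meeting.
'authorize' is word 9.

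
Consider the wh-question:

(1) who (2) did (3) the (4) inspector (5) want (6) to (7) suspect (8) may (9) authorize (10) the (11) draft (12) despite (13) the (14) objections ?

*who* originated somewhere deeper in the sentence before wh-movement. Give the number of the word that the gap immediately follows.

7

Before movement: The inspector did want to suspect who may authorize the draft despite the objections.
'who' is the subject of the clause embedded under 'suspect'. Wh-movement fronts it, leaving a gap right after 'suspect':
Who did the inspector want to suspect ___ may authorize the draft despite the objections?
'suspect' is word 7.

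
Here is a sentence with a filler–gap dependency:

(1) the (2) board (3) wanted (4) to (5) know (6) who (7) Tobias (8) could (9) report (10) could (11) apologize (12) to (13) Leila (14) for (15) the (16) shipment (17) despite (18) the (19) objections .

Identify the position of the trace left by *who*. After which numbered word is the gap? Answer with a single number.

Underlying clause: Tobias could report who could apologize to Leila for the shipment despite the objections.
'who' is the subject of the clause embedded under 'report'. Fronting leaves a gap immediately after 'report':
The board wanted to know who Tobias could report ___ could apologize to Leila for the shipment despite the objections.
'report' is word 9.

9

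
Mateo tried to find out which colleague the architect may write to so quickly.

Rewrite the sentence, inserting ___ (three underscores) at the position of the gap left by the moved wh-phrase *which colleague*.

Underlying clause: The architect may write to which colleague so quickly.
'which colleague' functions as the object of the preposition 'to'. The gap is right after 'to'.

Mateo tried to find out which colleague the architect may write to ___ so quickly.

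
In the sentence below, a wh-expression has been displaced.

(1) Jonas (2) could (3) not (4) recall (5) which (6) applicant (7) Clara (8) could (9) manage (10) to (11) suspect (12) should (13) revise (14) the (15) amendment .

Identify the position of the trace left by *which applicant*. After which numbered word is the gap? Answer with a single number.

11

Pre-movement form: Clara could manage to suspect which applicant should revise the amendment.
The filler 'which applicant' is interpreted as the subject of the clause embedded under 'suspect'. Wh-movement fronts it, leaving a gap right after 'suspect':
Jonas could not recall which applicant Clara could manage to suspect ___ should revise the amendment.
'suspect' is word 11.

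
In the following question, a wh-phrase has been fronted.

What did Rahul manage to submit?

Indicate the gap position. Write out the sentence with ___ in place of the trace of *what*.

What did Rahul manage to submit ___?

Pre-movement form: Rahul did manage to submit what.
The filler 'what' is interpreted as the direct object of 'submit'. The gap is right after 'submit'.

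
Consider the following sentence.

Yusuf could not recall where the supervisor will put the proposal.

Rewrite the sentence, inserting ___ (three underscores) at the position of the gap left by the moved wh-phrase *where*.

In situ: The supervisor will put the proposal where.
'where' functions as the locative complement of 'put'. The gap is right after 'proposal'.

Yusuf could not recall where the supervisor will put the proposal ___.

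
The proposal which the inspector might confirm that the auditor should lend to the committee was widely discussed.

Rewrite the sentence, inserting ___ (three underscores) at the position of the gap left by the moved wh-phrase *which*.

The proposal which the inspector might confirm that the auditor should lend ___ to the committee was widely discussed.

'which' is the direct object of 'lend'. The gap is right after 'lend'.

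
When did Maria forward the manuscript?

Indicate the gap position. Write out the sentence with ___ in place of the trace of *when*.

When did Maria forward the manuscript ___?

Before movement: Maria did forward the manuscript when.
'when' functions as the temporal adjunct. The gap is right after 'manuscript'.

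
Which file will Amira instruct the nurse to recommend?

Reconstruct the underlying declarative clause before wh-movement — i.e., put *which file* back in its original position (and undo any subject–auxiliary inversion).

Amira will instruct the nurse to recommend which file.

The filler 'which file' is interpreted as the direct object of 'recommend'. Fronting leaves a gap immediately after 'recommend':
Which file will Amira instruct the nurse to recommend ___?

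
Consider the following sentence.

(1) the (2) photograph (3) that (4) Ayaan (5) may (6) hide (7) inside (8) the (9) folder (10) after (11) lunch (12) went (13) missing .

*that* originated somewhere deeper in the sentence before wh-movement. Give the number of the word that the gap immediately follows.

The filler 'that' is interpreted as the direct object of 'hide'. Fronting leaves a gap immediately after 'hide':
The photograph that Ayaan may hide ___ inside the folder after lunch went missing.
'hide' is word 6.

6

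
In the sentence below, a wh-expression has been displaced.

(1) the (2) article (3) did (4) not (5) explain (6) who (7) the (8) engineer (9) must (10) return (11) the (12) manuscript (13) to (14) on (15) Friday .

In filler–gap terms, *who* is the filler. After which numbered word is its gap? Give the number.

13

Before movement: The engineer must return the manuscript to who on Friday.
'who' is the object of the preposition 'to' (recipient of 'return'). It moves to the left edge, and the trace sits right after 'to':
The article did not explain who the engineer must return the manuscript to ___ on Friday.
'to' is word 13.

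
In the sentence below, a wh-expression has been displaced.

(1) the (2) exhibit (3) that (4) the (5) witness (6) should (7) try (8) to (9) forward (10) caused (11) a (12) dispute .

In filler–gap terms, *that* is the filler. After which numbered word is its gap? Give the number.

'that' functions as the direct object of 'forward'. It moves to the left edge, and the trace sits right after 'forward':
The exhibit that the witness should try to forward ___ caused a dispute.
'forward' is word 9.

9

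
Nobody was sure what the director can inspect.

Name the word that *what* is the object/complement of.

In situ: The director can inspect what.
'what' functions as the direct object of 'inspect'. It moves to the left edge, and the trace sits right after 'inspect':
Nobody was sure what the director can inspect ___.

inspect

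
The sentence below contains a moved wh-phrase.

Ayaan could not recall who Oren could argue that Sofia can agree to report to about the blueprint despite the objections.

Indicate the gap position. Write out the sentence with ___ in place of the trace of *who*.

Ayaan could not recall who Oren could argue that Sofia can agree to report to ___ about the blueprint despite the objections.

Underlying clause: Oren could argue that Sofia can agree to report to who about the blueprint despite the objections.
'who' is the object of the preposition 'to'. The gap is right after 'to'.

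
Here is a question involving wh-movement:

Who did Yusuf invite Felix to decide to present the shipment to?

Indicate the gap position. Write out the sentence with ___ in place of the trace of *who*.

Underlying clause: Yusuf did invite Felix to decide to present the shipment to who.
'who' is the object of the preposition 'to' (recipient of 'present'). The gap is right after 'to'.

Who did Yusuf invite Felix to decide to present the shipment to ___?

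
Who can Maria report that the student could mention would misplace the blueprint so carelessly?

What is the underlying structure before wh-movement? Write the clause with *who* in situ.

Maria can report that the student could mention who would misplace the blueprint so carelessly.

'who' functions as the subject of the clause embedded under 'mention'. It moves to the left edge, and the trace sits right after 'mention':
Who can Maria report that the student could mention ___ would misplace the blueprint so carelessly?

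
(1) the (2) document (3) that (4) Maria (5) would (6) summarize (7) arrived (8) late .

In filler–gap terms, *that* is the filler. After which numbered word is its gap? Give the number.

'that' is the direct object of 'summarize'. Wh-movement fronts it, leaving a gap right after 'summarize':
The document that Maria would summarize ___ arrived late.
'summarize' is word 6.

6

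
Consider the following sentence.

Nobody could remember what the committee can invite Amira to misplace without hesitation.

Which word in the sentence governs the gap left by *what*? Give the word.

Underlying clause: The committee can invite Amira to misplace what without hesitation.
'what' functions as the direct object of 'misplace'. Fronting leaves a gap immediately after 'misplace':
Nobody could remember what the committee can invite Amira to misplace ___ without hesitation.

misplace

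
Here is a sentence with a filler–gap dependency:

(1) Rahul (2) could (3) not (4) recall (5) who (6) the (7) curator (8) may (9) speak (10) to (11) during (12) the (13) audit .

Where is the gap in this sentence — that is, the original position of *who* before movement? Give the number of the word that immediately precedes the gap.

10

Underlying clause: The curator may speak to who during the audit.
'who' is the object of the preposition 'to'. Wh-movement fronts it, leaving a gap right after 'to':
Rahul could not recall who the curator may speak to ___ during the audit.
'to' is word 10.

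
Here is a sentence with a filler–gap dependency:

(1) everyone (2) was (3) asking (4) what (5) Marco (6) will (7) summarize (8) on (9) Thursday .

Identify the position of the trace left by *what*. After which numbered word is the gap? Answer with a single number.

Underlying clause: Marco will summarize what on Thursday.
The filler 'what' is interpreted as the direct object of 'summarize'. Fronting leaves a gap immediately after 'summarize':
Everyone was asking what Marco will summarize ___ on Thursday.
'summarize' is word 7.

7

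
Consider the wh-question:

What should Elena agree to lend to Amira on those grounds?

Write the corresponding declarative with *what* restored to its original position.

The filler 'what' is interpreted as the direct object of 'lend'. Fronting leaves a gap immediately after 'lend':
What should Elena agree to lend ___ to Amira on those grounds?

Elena should agree to lend what to Amira on those grounds.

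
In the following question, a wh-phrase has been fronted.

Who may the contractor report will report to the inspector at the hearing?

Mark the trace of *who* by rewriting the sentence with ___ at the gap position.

Pre-movement form: The contractor may report who will report to the inspector at the hearing.
The filler 'who' is interpreted as the subject of the clause embedded under 'report'. The gap is right after 'report'.

Who may the contractor report ___ will report to the inspector at the hearing?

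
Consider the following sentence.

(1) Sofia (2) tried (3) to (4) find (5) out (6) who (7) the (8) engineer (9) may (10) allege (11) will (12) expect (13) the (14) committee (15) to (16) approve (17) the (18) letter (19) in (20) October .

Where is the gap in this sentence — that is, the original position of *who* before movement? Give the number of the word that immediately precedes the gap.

10

Underlying clause: The engineer may allege who will expect the committee to approve the letter in October.
The filler 'who' is interpreted as the subject of the clause embedded under 'allege'. Fronting leaves a gap immediately after 'allege':
Sofia tried to find out who the engineer may allege ___ will expect the committee to approve the letter in October.
'allege' is word 10.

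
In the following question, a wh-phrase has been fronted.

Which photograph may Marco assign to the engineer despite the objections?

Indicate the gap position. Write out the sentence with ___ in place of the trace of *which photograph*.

Pre-movement form: Marco may assign which photograph to the engineer despite the objections.
The filler 'which photograph' is interpreted as the direct object of 'assign'. The gap is right after 'assign'.

Which photograph may Marco assign ___ to the engineer despite the objections?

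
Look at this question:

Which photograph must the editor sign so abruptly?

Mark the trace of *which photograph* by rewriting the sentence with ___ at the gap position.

Underlying clause: The editor must sign which photograph so abruptly.
'which photograph' functions as the direct object of 'sign'. The gap is right after 'sign'.

Which photograph must the editor sign ___ so abruptly?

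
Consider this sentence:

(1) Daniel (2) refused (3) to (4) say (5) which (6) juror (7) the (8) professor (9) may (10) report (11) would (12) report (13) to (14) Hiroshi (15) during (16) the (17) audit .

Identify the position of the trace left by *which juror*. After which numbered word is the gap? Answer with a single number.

10

Before movement: The professor may report which juror would report to Hiroshi during the audit.
'which juror' is the subject of the clause embedded under 'report'. Wh-movement fronts it, leaving a gap right after 'report':
Daniel refused to say which juror the professor may report ___ would report to Hiroshi during the audit.
'report' is word 10.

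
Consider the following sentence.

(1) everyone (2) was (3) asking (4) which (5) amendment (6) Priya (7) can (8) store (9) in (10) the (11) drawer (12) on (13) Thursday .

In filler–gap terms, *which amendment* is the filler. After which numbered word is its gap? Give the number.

Underlying clause: Priya can store which amendment in the drawer on Thursday.
The filler 'which amendment' is interpreted as the direct object of 'store'. It moves to the left edge, and the trace sits right after 'store':
Everyone was asking which amendment Priya can store ___ in the drawer on Thursday.
'store' is word 8.

8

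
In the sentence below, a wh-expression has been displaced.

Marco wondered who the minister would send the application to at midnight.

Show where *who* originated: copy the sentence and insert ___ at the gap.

Underlying clause: The minister would send the application to who at midnight.
'who' functions as the object of the preposition 'to' (recipient of 'send'). The gap is right after 'to'.

Marco wondered who the minister would send the application to ___ at midnight.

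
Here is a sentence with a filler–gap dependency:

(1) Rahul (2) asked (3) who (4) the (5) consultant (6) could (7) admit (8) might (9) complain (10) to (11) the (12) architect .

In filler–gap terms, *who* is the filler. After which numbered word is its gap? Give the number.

Pre-movement form: The consultant could admit who might complain to the architect.
'who' is the subject of the clause embedded under 'admit'. Fronting leaves a gap immediately after 'admit':
Rahul asked who the consultant could admit ___ might complain to the architect.
'admit' is word 7.

7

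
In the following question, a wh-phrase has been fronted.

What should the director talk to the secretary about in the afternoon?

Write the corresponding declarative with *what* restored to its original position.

The filler 'what' is interpreted as the object of the preposition 'about'. Fronting leaves a gap immediately after 'about':
What should the director talk to the secretary about ___ in the afternoon?

The director should talk to the secretary about what in the afternoon.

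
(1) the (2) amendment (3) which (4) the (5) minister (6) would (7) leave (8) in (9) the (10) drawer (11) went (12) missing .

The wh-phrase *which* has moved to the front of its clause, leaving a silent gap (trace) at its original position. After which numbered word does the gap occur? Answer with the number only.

7

'which' functions as the direct object of 'leave'. Wh-movement fronts it, leaving a gap right after 'leave':
The amendment which the minister would leave ___ in the drawer went missing.
'leave' is word 7.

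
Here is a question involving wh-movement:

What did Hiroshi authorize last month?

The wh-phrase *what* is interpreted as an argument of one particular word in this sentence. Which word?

Underlying clause: Hiroshi did authorize what last month.
The filler 'what' is interpreted as the direct object of 'authorize'. Wh-movement fronts it, leaving a gap right after 'authorize':
What did Hiroshi authorize ___ last month?

authorize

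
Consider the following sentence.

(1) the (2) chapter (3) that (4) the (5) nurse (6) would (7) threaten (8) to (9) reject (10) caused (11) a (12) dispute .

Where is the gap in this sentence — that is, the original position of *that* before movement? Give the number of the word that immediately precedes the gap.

9

The filler 'that' is interpreted as the direct object of 'reject'. It moves to the left edge, and the trace sits right after 'reject':
The chapter that the nurse would threaten to reject ___ caused a dispute.
'reject' is word 9.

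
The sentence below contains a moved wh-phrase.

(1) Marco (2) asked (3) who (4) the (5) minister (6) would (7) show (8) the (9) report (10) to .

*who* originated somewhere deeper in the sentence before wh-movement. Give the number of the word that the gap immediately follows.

In situ: The minister would show the report to who.
The filler 'who' is interpreted as the object of the preposition 'to' (recipient of 'show'). Fronting leaves a gap immediately after 'to':
Marco asked who the minister would show the report to ___.
'to' is word 10.

10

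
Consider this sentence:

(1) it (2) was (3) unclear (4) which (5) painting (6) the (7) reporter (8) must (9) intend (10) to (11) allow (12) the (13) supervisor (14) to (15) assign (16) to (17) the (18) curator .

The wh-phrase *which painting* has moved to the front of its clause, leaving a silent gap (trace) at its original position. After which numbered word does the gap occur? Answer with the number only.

15

Underlying clause: The reporter must intend to allow the supervisor to assign which painting to the curator.
The filler 'which painting' is interpreted as the direct object of 'assign'. Fronting leaves a gap immediately after 'assign':
It was unclear which painting the reporter must intend to allow the supervisor to assign ___ to the curator.
'assign' is word 15.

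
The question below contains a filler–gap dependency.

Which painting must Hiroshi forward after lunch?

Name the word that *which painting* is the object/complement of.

Underlying clause: Hiroshi must forward which painting after lunch.
The filler 'which painting' is interpreted as the direct object of 'forward'. It moves to the left edge, and the trace sits right after 'forward':
Which painting must Hiroshi forward ___ after lunch?

forward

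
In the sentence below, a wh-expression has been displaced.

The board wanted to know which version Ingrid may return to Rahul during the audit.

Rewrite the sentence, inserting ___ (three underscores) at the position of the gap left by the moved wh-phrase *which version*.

The board wanted to know which version Ingrid may return ___ to Rahul during the audit.

Pre-movement form: Ingrid may return which version to Rahul during the audit.
'which version' is the direct object of 'return'. The gap is right after 'return'.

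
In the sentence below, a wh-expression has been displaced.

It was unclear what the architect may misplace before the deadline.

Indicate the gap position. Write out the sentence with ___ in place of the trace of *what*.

Before movement: The architect may misplace what before the deadline.
The filler 'what' is interpreted as the direct object of 'misplace'. The gap is right after 'misplace'.

It was unclear what the architect may misplace ___ before the deadline.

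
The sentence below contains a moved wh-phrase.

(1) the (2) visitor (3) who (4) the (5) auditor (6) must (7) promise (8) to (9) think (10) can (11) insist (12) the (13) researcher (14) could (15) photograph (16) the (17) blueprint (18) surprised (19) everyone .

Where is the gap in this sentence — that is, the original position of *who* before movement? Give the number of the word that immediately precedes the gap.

9

'who' is the subject of the clause embedded under 'think'. It moves to the left edge, and the trace sits right after 'think':
The visitor who the auditor must promise to think ___ can insist the researcher could photograph the blueprint surprised everyone.
'think' is word 9.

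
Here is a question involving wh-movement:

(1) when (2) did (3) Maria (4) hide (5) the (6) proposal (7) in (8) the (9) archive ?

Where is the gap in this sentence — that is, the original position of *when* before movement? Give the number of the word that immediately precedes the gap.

9

Before movement: Maria did hide the proposal in the archive when.
'when' functions as the temporal adjunct. Fronting leaves a gap immediately after 'archive':
When did Maria hide the proposal in the archive ___?
'archive' is word 9.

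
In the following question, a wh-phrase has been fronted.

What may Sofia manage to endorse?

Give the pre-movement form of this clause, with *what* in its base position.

'what' functions as the direct object of 'endorse'. Fronting leaves a gap immediately after 'endorse':
What may Sofia manage to endorse ___?

Sofia may manage to endorse what.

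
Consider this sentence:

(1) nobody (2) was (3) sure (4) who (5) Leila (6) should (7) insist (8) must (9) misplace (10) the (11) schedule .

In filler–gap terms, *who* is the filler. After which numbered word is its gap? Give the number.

7

In situ: Leila should insist who must misplace the schedule.
'who' functions as the subject of the clause embedded under 'insist'. Fronting leaves a gap immediately after 'insist':
Nobody was sure who Leila should insist ___ must misplace the schedule.
'insist' is word 7.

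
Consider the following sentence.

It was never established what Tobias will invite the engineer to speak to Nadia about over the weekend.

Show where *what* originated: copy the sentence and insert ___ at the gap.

In situ: Tobias will invite the engineer to speak to Nadia about what over the weekend.
'what' functions as the object of the preposition 'about'. The gap is right after 'about'.

It was never established what Tobias will invite the engineer to speak to Nadia about ___ over the weekend.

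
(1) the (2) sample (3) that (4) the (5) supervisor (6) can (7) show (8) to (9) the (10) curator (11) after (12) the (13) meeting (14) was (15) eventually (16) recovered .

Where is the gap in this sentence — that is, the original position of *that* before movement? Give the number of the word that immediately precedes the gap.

'that' is the direct object of 'show'. Fronting leaves a gap immediately after 'show':
The sample that the supervisor can show ___ to the curator after the meeting was eventually recovered.
'show' is word 7.

7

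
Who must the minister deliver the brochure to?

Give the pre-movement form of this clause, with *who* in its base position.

The minister must deliver the brochure to who.

'who' is the object of the preposition 'to' (recipient of 'deliver'). Fronting leaves a gap immediately after 'to':
Who must the minister deliver the brochure to ___?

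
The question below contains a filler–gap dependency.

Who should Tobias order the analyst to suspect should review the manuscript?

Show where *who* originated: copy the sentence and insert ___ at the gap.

Who should Tobias order the analyst to suspect ___ should review the manuscript?

Pre-movement form: Tobias should order the analyst to suspect who should review the manuscript.
The filler 'who' is interpreted as the subject of the clause embedded under 'suspect'. The gap is right after 'suspect'.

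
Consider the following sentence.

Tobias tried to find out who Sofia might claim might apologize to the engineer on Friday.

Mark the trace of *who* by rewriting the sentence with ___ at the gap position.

Before movement: Sofia might claim who might apologize to the engineer on Friday.
The filler 'who' is interpreted as the subject of the clause embedded under 'claim'. The gap is right after 'claim'.

Tobias tried to find out who Sofia might claim ___ might apologize to the engineer on Friday.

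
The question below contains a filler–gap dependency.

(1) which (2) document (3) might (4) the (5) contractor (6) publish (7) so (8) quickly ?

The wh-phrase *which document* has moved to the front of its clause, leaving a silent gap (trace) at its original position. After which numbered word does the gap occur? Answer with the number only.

6

Pre-movement form: The contractor might publish which document so quickly.
'which document' functions as the direct object of 'publish'. Fronting leaves a gap immediately after 'publish':
Which document might the contractor publish ___ so quickly?
'publish' is word 6.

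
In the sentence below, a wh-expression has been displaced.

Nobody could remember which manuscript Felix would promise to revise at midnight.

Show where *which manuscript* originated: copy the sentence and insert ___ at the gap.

Nobody could remember which manuscript Felix would promise to revise ___ at midnight.

Before movement: Felix would promise to revise which manuscript at midnight.
'which manuscript' functions as the direct object of 'revise'. The gap is right after 'revise'.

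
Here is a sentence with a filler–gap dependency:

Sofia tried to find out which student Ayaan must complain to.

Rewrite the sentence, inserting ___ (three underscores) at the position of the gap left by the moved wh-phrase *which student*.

Pre-movement form: Ayaan must complain to which student.
'which student' is the object of the preposition 'to'. The gap is right after 'to'.

Sofia tried to find out which student Ayaan must complain to ___.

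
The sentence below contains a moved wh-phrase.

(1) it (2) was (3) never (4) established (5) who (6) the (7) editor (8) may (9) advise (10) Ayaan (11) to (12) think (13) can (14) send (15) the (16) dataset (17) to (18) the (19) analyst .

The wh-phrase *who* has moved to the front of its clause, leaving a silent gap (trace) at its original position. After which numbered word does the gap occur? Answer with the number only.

In situ: The editor may advise Ayaan to think who can send the dataset to the analyst.
The filler 'who' is interpreted as the subject of the clause embedded under 'think'. Fronting leaves a gap immediately after 'think':
It was never established who the editor may advise Ayaan to think ___ can send the dataset to the analyst.
'think' is word 12.

12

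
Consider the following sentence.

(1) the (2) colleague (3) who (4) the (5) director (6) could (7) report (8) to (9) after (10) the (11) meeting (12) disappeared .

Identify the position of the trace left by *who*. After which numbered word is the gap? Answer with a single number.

8

'who' is the object of the preposition 'to'. Fronting leaves a gap immediately after 'to':
The colleague who the director could report to ___ after the meeting disappeared.
'to' is word 8.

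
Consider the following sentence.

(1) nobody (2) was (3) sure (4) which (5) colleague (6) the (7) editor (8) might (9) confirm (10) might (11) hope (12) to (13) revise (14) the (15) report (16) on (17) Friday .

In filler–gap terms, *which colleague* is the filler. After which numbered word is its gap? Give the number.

9

Pre-movement form: The editor might confirm which colleague might hope to revise the report on Friday.
'which colleague' functions as the subject of the clause embedded under 'confirm'. It moves to the left edge, and the trace sits right after 'confirm':
Nobody was sure which colleague the editor might confirm ___ might hope to revise the report on Friday.
'confirm' is word 9.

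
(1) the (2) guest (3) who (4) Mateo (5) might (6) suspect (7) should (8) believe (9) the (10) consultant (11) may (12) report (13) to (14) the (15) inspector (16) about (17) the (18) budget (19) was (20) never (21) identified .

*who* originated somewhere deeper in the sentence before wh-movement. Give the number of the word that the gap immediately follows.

6

'who' functions as the subject of the clause embedded under 'suspect'. It moves to the left edge, and the trace sits right after 'suspect':
The guest who Mateo might suspect ___ should believe the consultant may report to the inspector about the budget was never identified.
'suspect' is word 6.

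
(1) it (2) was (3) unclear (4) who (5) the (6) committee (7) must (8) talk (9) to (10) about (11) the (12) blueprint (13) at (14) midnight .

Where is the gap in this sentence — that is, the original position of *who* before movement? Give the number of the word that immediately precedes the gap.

Pre-movement form: The committee must talk to who about the blueprint at midnight.
The filler 'who' is interpreted as the object of the preposition 'to'. It moves to the left edge, and the trace sits right after 'to':
It was unclear who the committee must talk to ___ about the blueprint at midnight.
'to' is word 9.

9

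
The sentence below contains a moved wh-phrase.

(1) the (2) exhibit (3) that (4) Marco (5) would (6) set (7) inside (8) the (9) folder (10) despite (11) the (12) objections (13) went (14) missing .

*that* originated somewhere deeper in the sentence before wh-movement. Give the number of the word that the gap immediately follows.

6

'that' is the direct object of 'set'. It moves to the left edge, and the trace sits right after 'set':
The exhibit that Marco would set ___ inside the folder despite the objections went missing.
'set' is word 6.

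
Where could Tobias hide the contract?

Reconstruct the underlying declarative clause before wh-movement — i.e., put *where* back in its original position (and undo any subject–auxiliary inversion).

'where' is the locative complement of 'hide'. Fronting leaves a gap immediately after 'contract':
Where could Tobias hide the contract ___?

Tobias could hide the contract where.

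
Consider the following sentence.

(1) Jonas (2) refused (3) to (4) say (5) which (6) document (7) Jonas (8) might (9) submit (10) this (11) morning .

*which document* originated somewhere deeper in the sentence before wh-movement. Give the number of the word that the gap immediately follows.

9

In situ: Jonas might submit which document this morning.
The filler 'which document' is interpreted as the direct object of 'submit'. It moves to the left edge, and the trace sits right after 'submit':
Jonas refused to say which document Jonas might submit ___ this morning.
'submit' is word 9.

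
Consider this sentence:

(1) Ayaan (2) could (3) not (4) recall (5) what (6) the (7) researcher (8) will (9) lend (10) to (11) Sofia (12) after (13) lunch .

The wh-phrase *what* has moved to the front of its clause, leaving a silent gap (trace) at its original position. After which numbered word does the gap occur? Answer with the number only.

Pre-movement form: The researcher will lend what to Sofia after lunch.
'what' is the direct object of 'lend'. Wh-movement fronts it, leaving a gap right after 'lend':
Ayaan could not recall what the researcher will lend ___ to Sofia after lunch.
'lend' is word 9.

9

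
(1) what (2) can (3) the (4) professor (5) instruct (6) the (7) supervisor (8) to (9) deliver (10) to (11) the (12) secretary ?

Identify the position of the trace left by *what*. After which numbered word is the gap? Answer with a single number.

Pre-movement form: The professor can instruct the supervisor to deliver what to the secretary.
The filler 'what' is interpreted as the direct object of 'deliver'. Fronting leaves a gap immediately after 'deliver':
What can the professor instruct the supervisor to deliver ___ to the secretary?
'deliver' is word 9.

9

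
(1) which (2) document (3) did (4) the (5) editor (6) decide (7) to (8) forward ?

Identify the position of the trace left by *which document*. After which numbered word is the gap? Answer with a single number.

8

Before movement: The editor did decide to forward which document.
'which document' is the direct object of 'forward'. Wh-movement fronts it, leaving a gap right after 'forward':
Which document did the editor decide to forward ___?
'forward' is word 8.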